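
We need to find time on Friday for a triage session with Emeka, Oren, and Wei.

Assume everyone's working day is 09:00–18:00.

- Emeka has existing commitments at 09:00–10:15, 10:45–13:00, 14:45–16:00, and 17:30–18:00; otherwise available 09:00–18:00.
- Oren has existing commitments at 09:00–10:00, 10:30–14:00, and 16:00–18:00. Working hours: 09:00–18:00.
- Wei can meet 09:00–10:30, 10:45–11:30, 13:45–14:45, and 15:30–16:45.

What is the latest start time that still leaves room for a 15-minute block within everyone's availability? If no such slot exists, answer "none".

14:30

Emeka free within 09:00–18:00: 10:15–10:45, 13:00–14:45, 16:00–17:30.
Oren free within 09:00–18:00: 10:00–10:30, 14:00–16:00.
Emeka ∩ Oren: 10:15–10:30, 14:00–14:45.
Emeka ∩ Oren ∩ Wei: 10:15–10:30, 14:00–14:45.
Windows ≥ 15 min: 10:15–10:30, 14:00–14:45.
Latest start in the last window 14:00–14:45 is 14:45 − 15 min = 14:30.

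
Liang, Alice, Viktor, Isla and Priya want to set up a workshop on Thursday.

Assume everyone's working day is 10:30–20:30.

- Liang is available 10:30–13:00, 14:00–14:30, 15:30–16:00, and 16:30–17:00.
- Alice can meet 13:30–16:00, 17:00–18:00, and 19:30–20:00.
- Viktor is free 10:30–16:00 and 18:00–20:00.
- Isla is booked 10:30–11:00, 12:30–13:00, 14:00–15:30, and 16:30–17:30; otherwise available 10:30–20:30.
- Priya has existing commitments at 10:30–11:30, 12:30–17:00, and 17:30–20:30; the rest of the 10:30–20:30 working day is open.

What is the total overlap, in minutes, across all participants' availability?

Isla free within 10:30–20:30: 11:00–12:30, 13:00–14:00, 15:30–16:30, 17:30–20:30.
Priya free within 10:30–20:30: 11:30–12:30, 17:00–17:30.
Liang ∩ Alice: 14:00–14:30, 15:30–16:00.
Liang ∩ Alice ∩ Viktor: 14:00–14:30, 15:30–16:00.
Liang ∩ Alice ∩ Viktor ∩ Isla: 15:30–16:00.
Liang ∩ Alice ∩ Viktor ∩ Isla ∩ Priya: (none).
Total common minutes: 0.

0 minutes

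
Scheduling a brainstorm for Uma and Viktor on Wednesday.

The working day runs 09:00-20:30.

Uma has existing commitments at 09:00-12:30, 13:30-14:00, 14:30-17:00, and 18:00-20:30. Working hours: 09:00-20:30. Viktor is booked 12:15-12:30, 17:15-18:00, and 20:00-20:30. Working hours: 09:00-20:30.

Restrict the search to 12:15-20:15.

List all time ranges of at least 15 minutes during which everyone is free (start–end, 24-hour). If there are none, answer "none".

Uma free within 09:00–20:30: 12:30–13:30, 14:00–14:30, 17:00–18:00.
Viktor free within 09:00–20:30: 09:00–12:15, 12:30–17:15, 18:00–20:00.
Uma ∩ Viktor: 12:30–13:30, 14:00–14:30, 17:00–17:15.
Restricted to 12:15–20:15: 12:30–13:30, 14:00–14:30, 17:00–17:15.
Windows ≥ 15 min: 12:30–13:30, 14:00–14:30, 17:00–17:15.

12:30–13:30, 14:00–14:30, 17:00–17:15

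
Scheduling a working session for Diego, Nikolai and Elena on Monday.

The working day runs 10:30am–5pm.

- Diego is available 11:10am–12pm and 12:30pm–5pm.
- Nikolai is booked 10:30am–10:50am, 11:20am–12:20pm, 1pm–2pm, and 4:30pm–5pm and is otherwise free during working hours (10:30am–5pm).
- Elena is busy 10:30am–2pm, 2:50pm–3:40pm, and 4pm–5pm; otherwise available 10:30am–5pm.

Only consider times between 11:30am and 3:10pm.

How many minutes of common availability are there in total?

Nikolai free within 10:30–17:00: 10:50–11:20, 12:20–13:00, 14:00–16:30.
Elena free within 10:30–17:00: 14:00–14:50, 15:40–16:00.
Diego ∩ Nikolai: 11:10–11:20, 12:30–13:00, 14:00–16:30.
Diego ∩ Nikolai ∩ Elena: 14:00–14:50, 15:40–16:00.
Restricted to 11:30–15:10: 14:00–14:50.
Total common minutes: 50.

50 minutes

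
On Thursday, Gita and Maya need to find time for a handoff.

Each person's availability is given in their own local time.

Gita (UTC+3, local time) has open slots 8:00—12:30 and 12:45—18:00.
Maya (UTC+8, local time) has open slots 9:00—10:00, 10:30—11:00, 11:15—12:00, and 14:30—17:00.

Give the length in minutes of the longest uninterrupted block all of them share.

150 minutes

Gita → UTC: 05:00–09:30, 09:45–15:00.
Maya → UTC: 01:00–02:00, 02:30–03:00, 03:15–04:00, 06:30–09:00.
Gita ∩ Maya: 06:30–09:00.
Single common window of 150 minutes.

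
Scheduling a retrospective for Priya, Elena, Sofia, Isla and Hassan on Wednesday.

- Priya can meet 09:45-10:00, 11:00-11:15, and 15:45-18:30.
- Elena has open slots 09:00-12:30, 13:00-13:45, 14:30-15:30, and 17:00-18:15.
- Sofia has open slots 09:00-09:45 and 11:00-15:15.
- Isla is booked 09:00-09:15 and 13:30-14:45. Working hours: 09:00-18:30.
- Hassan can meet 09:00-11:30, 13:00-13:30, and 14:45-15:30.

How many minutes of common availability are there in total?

15 minutes

Isla free within 09:00–18:30: 09:15–13:30, 14:45–18:30.
Priya ∩ Elena: 09:45–10:00, 11:00–11:15, 17:00–18:15.
Priya ∩ Elena ∩ Sofia: 11:00–11:15.
Priya ∩ Elena ∩ Sofia ∩ Isla: 11:00–11:15.
Priya ∩ Elena ∩ Sofia ∩ Isla ∩ Hassan: 11:00–11:15.
Total common minutes: 15.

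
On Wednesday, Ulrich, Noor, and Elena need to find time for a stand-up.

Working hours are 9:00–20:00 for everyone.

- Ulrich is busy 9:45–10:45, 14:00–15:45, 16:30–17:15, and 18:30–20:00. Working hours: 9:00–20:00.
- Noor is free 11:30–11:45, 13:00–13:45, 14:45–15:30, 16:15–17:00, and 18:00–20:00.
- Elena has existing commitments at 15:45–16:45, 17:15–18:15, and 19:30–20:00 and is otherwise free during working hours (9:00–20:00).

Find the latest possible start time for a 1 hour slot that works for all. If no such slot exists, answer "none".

none

Ulrich free within 09:00–20:00: 09:00–09:45, 10:45–14:00, 15:45–16:30, 17:15–18:30.
Elena free within 09:00–20:00: 09:00–15:45, 16:45–17:15, 18:15–19:30.
Ulrich ∩ Noor: 11:30–11:45, 13:00–13:45, 16:15–16:30, 18:00–18:30.
Ulrich ∩ Noor ∩ Elena: 11:30–11:45, 13:00–13:45, 18:15–18:30.
Windows ≥ 60 min: (none).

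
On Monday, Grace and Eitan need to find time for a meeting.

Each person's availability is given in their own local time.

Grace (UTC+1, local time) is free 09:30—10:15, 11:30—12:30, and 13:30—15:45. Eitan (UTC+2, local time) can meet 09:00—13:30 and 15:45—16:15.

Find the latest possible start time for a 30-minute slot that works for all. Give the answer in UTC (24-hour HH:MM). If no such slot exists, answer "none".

13:45

Grace → UTC: 08:30–09:15, 10:30–11:30, 12:30–14:45.
Eitan → UTC: 07:00–11:30, 13:45–14:15.
Grace ∩ Eitan: 08:30–09:15, 10:30–11:30, 13:45–14:15.
Windows ≥ 30 min: 08:30–09:15, 10:30–11:30, 13:45–14:15.
Latest start in the last window 13:45–14:15 is 14:15 − 30 min = 13:45.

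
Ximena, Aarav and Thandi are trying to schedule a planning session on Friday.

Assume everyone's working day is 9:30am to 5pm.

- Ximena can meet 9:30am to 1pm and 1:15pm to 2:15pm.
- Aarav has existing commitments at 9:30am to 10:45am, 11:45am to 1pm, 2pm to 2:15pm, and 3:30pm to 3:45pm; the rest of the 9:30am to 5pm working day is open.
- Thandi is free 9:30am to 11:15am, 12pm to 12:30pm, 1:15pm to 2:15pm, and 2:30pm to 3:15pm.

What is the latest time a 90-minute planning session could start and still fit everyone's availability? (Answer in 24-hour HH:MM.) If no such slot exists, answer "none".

none

Aarav free within 09:30–17:00: 10:45–11:45, 13:00–14:00, 14:15–15:30, 15:45–17:00.
Ximena ∩ Aarav: 10:45–11:45, 13:15–14:00.
Ximena ∩ Aarav ∩ Thandi: 10:45–11:15, 13:15–14:00.
Windows ≥ 90 min: (none).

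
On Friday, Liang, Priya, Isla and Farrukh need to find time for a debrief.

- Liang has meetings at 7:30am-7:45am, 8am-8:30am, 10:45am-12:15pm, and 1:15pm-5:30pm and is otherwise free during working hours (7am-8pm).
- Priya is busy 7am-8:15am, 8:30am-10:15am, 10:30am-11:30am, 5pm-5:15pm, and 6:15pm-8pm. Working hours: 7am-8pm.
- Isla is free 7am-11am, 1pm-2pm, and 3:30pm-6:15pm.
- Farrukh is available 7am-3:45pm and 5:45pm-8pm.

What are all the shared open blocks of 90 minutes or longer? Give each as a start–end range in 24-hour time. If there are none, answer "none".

Liang free within 07:00–20:00: 07:00–07:30, 07:45–08:00, 08:30–10:45, 12:15–13:15, 17:30–20:00.
Priya free within 07:00–20:00: 08:15–08:30, 10:15–10:30, 11:30–17:00, 17:15–18:15.
Liang ∩ Priya: 10:15–10:30, 12:15–13:15, 17:30–18:15.
Liang ∩ Priya ∩ Isla: 10:15–10:30, 13:00–13:15, 17:30–18:15.
Liang ∩ Priya ∩ Isla ∩ Farrukh: 10:15–10:30, 13:00–13:15, 17:45–18:15.
Windows ≥ 90 min: (none).

none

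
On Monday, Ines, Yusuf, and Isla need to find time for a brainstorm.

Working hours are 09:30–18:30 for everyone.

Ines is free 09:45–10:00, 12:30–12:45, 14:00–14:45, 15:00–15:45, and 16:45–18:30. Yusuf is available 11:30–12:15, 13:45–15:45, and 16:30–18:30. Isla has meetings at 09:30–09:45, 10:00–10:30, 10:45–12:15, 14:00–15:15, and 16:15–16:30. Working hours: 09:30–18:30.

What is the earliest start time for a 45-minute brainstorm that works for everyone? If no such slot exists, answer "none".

16:45

Isla free within 09:30–18:30: 09:45–10:00, 10:30–10:45, 12:15–14:00, 15:15–16:15, 16:30–18:30.
Ines ∩ Yusuf: 14:00–14:45, 15:00–15:45, 16:45–18:30.
Ines ∩ Yusuf ∩ Isla: 15:15–15:45, 16:45–18:30.
Windows ≥ 45 min: 16:45–18:30.
Earliest such window starts at 16:45.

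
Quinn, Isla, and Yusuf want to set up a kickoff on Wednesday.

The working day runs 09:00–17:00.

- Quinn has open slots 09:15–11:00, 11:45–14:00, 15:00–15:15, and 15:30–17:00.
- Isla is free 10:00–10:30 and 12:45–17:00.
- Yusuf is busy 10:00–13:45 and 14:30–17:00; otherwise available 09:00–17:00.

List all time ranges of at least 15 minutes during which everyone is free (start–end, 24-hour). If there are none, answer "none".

Yusuf free within 09:00–17:00: 09:00–10:00, 13:45–14:30.
Quinn ∩ Isla: 10:00–10:30, 12:45–14:00, 15:00–15:15, 15:30–17:00.
Quinn ∩ Isla ∩ Yusuf: 13:45–14:00.
Windows ≥ 15 min: 13:45–14:00.

13:45–14:00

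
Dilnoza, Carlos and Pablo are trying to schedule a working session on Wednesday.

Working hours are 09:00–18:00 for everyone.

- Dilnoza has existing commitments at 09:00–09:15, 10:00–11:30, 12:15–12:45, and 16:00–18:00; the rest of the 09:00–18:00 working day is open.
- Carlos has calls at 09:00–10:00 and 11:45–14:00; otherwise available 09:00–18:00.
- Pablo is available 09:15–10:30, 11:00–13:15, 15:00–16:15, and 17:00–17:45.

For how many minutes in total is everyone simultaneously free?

Dilnoza free within 09:00–18:00: 09:15–10:00, 11:30–12:15, 12:45–16:00.
Carlos free within 09:00–18:00: 10:00–11:45, 14:00–18:00.
Dilnoza ∩ Carlos: 11:30–11:45, 14:00–16:00.
Dilnoza ∩ Carlos ∩ Pablo: 11:30–11:45, 15:00–16:00.
Total common minutes: 15 + 60 = 75.

75 minutes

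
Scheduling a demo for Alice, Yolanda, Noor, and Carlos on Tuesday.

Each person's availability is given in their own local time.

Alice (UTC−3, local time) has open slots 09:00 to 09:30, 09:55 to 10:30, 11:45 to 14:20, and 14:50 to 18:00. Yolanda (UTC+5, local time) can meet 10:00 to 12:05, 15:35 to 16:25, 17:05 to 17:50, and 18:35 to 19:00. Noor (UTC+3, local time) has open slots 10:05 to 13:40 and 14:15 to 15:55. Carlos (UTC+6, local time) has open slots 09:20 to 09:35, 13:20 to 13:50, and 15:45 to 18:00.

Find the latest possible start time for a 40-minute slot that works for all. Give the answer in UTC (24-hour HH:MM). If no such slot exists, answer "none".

none

Alice → UTC: 12:00–12:30, 12:55–13:30, 14:45–17:20, 17:50–21:00.
Yolanda → UTC: 05:00–07:05, 10:35–11:25, 12:05–12:50, 13:35–14:00.
Noor → UTC: 07:05–10:40, 11:15–12:55.
Carlos → UTC: 03:20–03:35, 07:20–07:50, 09:45–12:00.
Alice ∩ Yolanda: 12:05–12:30.
Alice ∩ Yolanda ∩ Noor: 12:05–12:30.
Alice ∩ Yolanda ∩ Noor ∩ Carlos: (none).
Windows ≥ 40 min: (none).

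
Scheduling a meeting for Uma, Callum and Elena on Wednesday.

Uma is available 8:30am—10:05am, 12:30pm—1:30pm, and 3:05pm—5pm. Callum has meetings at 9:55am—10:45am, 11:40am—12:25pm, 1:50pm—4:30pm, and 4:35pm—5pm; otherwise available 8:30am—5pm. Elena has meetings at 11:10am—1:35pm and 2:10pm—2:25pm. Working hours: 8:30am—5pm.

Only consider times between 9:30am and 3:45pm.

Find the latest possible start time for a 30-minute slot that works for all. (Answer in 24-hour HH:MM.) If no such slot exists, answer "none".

none

Callum free within 08:30–17:00: 08:30–09:55, 10:45–11:40, 12:25–13:50, 16:30–16:35.
Elena free within 08:30–17:00: 08:30–11:10, 13:35–14:10, 14:25–17:00.
Uma ∩ Callum: 08:30–09:55, 12:30–13:30, 16:30–16:35.
Uma ∩ Callum ∩ Elena: 08:30–09:55, 16:30–16:35.
Restricted to 09:30–15:45: 09:30–09:55.
Windows ≥ 30 min: (none).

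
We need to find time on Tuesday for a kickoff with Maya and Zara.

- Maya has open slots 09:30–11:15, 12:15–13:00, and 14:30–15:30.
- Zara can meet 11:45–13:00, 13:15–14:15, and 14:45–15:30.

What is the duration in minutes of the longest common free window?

45 minutes

Maya ∩ Zara: 12:15–13:00, 14:45–15:30.
Common window lengths: 45, 45 min; longest is 45.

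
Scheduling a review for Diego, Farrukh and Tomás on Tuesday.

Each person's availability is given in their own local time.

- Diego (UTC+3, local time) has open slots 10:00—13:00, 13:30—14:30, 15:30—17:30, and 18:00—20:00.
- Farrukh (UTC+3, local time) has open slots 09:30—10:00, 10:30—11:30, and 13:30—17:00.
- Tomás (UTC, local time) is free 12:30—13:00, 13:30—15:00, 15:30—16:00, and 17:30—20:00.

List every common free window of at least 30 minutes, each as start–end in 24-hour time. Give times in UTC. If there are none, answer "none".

12:30–13:00, 13:30–14:00

Diego → UTC: 07:00–10:00, 10:30–11:30, 12:30–14:30, 15:00–17:00.
Farrukh → UTC: 06:30–07:00, 07:30–08:30, 10:30–14:00.
Tomás → UTC: 12:30–13:00, 13:30–15:00, 15:30–16:00, 17:30–20:00.
Diego ∩ Farrukh: 07:30–08:30, 10:30–11:30, 12:30–14:00.
Diego ∩ Farrukh ∩ Tomás: 12:30–13:00, 13:30–14:00.
Windows ≥ 30 min: 12:30–13:00, 13:30–14:00.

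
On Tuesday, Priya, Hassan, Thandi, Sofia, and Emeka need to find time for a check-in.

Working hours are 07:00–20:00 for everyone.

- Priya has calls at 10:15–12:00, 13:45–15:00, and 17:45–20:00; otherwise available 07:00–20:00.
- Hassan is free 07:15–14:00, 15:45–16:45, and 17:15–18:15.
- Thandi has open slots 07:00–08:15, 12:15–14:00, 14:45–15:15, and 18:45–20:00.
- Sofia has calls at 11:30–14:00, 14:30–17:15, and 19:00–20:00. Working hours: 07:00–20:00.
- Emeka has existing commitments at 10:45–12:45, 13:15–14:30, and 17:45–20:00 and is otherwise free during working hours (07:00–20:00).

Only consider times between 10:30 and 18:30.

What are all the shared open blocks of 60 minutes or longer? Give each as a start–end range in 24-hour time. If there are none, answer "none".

Priya free within 07:00–20:00: 07:00–10:15, 12:00–13:45, 15:00–17:45.
Sofia free within 07:00–20:00: 07:00–11:30, 14:00–14:30, 17:15–19:00.
Emeka free within 07:00–20:00: 07:00–10:45, 12:45–13:15, 14:30–17:45.
Priya ∩ Hassan: 07:15–10:15, 12:00–13:45, 15:45–16:45, 17:15–17:45.
Priya ∩ Hassan ∩ Thandi: 07:15–08:15, 12:15–13:45.
Priya ∩ Hassan ∩ Thandi ∩ Sofia: 07:15–08:15.
Priya ∩ Hassan ∩ Thandi ∩ Sofia ∩ Emeka: 07:15–08:15.
Restricted to 10:30–18:30: (none).
Windows ≥ 60 min: (none).

none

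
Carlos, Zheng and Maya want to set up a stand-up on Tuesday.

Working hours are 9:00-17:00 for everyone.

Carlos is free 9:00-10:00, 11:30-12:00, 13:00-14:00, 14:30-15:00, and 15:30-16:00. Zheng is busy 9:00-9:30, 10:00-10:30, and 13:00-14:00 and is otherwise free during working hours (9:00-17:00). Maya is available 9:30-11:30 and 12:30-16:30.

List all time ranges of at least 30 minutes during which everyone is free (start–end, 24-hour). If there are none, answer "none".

Zheng free within 09:00–17:00: 09:30–10:00, 10:30–13:00, 14:00–17:00.
Carlos ∩ Zheng: 09:30–10:00, 11:30–12:00, 14:30–15:00, 15:30–16:00.
Carlos ∩ Zheng ∩ Maya: 09:30–10:00, 14:30–15:00, 15:30–16:00.
Windows ≥ 30 min: 09:30–10:00, 14:30–15:00, 15:30–16:00.

09:30–10:00, 14:30–15:00, 15:30–16:00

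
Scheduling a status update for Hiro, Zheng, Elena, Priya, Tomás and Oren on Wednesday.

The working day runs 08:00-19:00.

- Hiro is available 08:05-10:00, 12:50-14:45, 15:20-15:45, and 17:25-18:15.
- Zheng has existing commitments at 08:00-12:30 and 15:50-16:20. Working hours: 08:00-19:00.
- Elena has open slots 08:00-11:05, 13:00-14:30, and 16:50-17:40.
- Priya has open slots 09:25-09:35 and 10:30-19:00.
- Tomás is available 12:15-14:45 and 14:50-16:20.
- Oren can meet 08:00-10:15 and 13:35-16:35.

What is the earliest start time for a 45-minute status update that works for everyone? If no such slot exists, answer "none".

13:35

Zheng free within 08:00–19:00: 12:30–15:50, 16:20–19:00.
Hiro ∩ Zheng: 12:50–14:45, 15:20–15:45, 17:25–18:15.
Hiro ∩ Zheng ∩ Elena: 13:00–14:30, 17:25–17:40.
Hiro ∩ Zheng ∩ Elena ∩ Priya: 13:00–14:30, 17:25–17:40.
Hiro ∩ Zheng ∩ Elena ∩ Priya ∩ Tomás: 13:00–14:30.
Hiro ∩ Zheng ∩ Elena ∩ Priya ∩ Tomás ∩ Oren: 13:35–14:30.
Windows ≥ 45 min: 13:35–14:30.
Earliest such window starts at 13:35.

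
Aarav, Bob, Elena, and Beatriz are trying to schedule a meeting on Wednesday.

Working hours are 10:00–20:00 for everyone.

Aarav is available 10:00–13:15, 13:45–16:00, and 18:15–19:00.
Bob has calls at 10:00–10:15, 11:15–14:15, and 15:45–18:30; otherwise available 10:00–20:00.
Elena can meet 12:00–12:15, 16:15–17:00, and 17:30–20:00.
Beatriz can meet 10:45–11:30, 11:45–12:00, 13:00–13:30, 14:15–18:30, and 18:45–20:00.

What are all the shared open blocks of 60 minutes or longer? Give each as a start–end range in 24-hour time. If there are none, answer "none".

none

Bob free within 10:00–20:00: 10:15–11:15, 14:15–15:45, 18:30–20:00.
Aarav ∩ Bob: 10:15–11:15, 14:15–15:45, 18:30–19:00.
Aarav ∩ Bob ∩ Elena: 18:30–19:00.
Aarav ∩ Bob ∩ Elena ∩ Beatriz: 18:45–19:00.
Windows ≥ 60 min: (none).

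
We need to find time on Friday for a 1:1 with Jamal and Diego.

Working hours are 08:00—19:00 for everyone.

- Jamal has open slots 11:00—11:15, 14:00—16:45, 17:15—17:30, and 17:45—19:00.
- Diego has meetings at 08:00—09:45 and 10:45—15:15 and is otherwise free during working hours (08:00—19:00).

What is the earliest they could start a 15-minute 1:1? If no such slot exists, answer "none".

15:15

Diego free within 08:00–19:00: 09:45–10:45, 15:15–19:00.
Jamal ∩ Diego: 15:15–16:45, 17:15–17:30, 17:45–19:00.
Windows ≥ 15 min: 15:15–16:45, 17:15–17:30, 17:45–19:00.
Earliest such window starts at 15:15.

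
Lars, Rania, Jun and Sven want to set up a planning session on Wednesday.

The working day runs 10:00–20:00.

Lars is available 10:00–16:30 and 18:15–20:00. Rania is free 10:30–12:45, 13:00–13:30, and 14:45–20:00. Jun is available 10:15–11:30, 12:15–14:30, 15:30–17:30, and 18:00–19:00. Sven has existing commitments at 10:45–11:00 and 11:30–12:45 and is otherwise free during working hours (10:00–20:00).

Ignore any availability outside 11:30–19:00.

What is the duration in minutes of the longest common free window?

60 minutes

Sven free within 10:00–20:00: 10:00–10:45, 11:00–11:30, 12:45–20:00.
Lars ∩ Rania: 10:30–12:45, 13:00–13:30, 14:45–16:30, 18:15–20:00.
Lars ∩ Rania ∩ Jun: 10:30–11:30, 12:15–12:45, 13:00–13:30, 15:30–16:30, 18:15–19:00.
Lars ∩ Rania ∩ Jun ∩ Sven: 10:30–10:45, 11:00–11:30, 13:00–13:30, 15:30–16:30, 18:15–19:00.
Restricted to 11:30–19:00: 13:00–13:30, 15:30–16:30, 18:15–19:00.
Common window lengths: 30, 60, 45 min; longest is 60.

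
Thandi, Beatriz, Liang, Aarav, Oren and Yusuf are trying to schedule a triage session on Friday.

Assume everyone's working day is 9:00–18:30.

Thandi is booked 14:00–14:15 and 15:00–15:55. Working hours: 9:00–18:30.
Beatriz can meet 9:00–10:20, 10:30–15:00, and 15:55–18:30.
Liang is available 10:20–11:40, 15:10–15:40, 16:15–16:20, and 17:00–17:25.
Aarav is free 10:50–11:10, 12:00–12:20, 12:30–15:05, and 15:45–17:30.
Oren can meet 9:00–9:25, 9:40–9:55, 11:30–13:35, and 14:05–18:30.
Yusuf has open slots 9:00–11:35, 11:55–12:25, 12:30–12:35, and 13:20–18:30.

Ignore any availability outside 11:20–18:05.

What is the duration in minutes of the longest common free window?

25 minutes

Thandi free within 09:00–18:30: 09:00–14:00, 14:15–15:00, 15:55–18:30.
Thandi ∩ Beatriz: 09:00–10:20, 10:30–14:00, 14:15–15:00, 15:55–18:30.
Thandi ∩ Beatriz ∩ Liang: 10:30–11:40, 16:15–16:20, 17:00–17:25.
Thandi ∩ Beatriz ∩ Liang ∩ Aarav: 10:50–11:10, 16:15–16:20, 17:00–17:25.
Thandi ∩ Beatriz ∩ Liang ∩ Aarav ∩ Oren: 16:15–16:20, 17:00–17:25.
Thandi ∩ Beatriz ∩ Liang ∩ Aarav ∩ Oren ∩ Yusuf: 16:15–16:20, 17:00–17:25.
Restricted to 11:20–18:05: 16:15–16:20, 17:00–17:25.
Common window lengths: 5, 25 min; longest is 25.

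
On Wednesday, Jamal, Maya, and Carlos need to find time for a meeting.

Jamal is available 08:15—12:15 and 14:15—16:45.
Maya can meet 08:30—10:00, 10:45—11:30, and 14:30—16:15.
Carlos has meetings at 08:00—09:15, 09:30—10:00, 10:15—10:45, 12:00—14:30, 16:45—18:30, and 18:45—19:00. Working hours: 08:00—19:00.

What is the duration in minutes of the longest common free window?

105 minutes

Carlos free within 08:00–19:00: 09:15–09:30, 10:00–10:15, 10:45–12:00, 14:30–16:45, 18:30–18:45.
Jamal ∩ Maya: 08:30–10:00, 10:45–11:30, 14:30–16:15.
Jamal ∩ Maya ∩ Carlos: 09:15–09:30, 10:45–11:30, 14:30–16:15.
Common window lengths: 15, 45, 105 min; longest is 105.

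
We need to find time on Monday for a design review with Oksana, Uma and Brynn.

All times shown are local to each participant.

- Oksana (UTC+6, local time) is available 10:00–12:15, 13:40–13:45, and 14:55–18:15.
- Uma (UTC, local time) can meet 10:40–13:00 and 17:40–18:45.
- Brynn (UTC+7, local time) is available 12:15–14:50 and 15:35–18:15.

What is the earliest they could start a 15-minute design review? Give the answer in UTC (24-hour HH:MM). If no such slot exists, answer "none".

10:40

Oksana → UTC: 04:00–06:15, 07:40–07:45, 08:55–12:15.
Uma → UTC: 10:40–13:00, 17:40–18:45.
Brynn → UTC: 05:15–07:50, 08:35–11:15.
Oksana ∩ Uma: 10:40–12:15.
Oksana ∩ Uma ∩ Brynn: 10:40–11:15.
Windows ≥ 15 min: 10:40–11:15.
Earliest such window starts at 10:40.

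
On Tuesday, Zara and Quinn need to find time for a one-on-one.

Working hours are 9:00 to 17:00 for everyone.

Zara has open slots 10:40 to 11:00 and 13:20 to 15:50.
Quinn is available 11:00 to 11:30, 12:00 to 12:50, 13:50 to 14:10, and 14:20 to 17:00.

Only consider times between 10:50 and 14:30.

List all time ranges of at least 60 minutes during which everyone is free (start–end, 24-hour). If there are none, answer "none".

none

Zara ∩ Quinn: 13:50–14:10, 14:20–15:50.
Restricted to 10:50–14:30: 13:50–14:10, 14:20–14:30.
Windows ≥ 60 min: (none).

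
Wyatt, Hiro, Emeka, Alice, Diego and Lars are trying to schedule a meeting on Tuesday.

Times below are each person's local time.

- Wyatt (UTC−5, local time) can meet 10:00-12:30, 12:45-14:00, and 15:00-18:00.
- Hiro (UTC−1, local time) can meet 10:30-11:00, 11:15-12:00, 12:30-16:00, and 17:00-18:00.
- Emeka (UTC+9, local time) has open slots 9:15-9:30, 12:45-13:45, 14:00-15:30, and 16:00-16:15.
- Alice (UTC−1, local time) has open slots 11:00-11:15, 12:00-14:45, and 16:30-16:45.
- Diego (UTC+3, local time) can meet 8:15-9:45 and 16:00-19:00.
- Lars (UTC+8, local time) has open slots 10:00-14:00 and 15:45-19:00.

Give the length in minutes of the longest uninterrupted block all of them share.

0 minutes

Wyatt → UTC: 15:00–17:30, 17:45–19:00, 20:00–23:00.
Hiro → UTC: 11:30–12:00, 12:15–13:00, 13:30–17:00, 18:00–19:00.
Emeka → UTC: 00:15–00:30, 03:45–04:45, 05:00–06:30, 07:00–07:15.
Alice → UTC: 12:00–12:15, 13:00–15:45, 17:30–17:45.
Diego → UTC: 05:15–06:45, 13:00–16:00.
Lars → UTC: 02:00–06:00, 07:45–11:00.
Wyatt ∩ Hiro: 15:00–17:00, 18:00–19:00.
Wyatt ∩ Hiro ∩ Emeka: (none).
Wyatt ∩ Hiro ∩ Emeka ∩ Alice: (none).
Wyatt ∩ Hiro ∩ Emeka ∩ Alice ∩ Diego: (none).
Wyatt ∩ Hiro ∩ Emeka ∩ Alice ∩ Diego ∩ Lars: (none).
No common window.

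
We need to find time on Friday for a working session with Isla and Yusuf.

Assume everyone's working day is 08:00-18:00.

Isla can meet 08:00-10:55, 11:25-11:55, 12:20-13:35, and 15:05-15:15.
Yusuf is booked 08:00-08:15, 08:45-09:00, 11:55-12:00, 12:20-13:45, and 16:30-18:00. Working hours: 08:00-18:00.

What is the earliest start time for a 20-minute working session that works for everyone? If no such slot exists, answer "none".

08:15

Yusuf free within 08:00–18:00: 08:15–08:45, 09:00–11:55, 12:00–12:20, 13:45–16:30.
Isla ∩ Yusuf: 08:15–08:45, 09:00–10:55, 11:25–11:55, 15:05–15:15.
Windows ≥ 20 min: 08:15–08:45, 09:00–10:55, 11:25–11:55.
Earliest such window starts at 08:15.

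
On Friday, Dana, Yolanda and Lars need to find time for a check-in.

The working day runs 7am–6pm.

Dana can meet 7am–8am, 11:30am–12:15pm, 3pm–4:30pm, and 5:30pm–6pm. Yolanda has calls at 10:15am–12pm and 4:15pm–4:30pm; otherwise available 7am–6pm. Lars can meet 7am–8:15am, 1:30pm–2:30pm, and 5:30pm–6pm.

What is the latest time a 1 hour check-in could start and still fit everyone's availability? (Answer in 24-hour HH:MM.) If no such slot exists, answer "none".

Yolanda free within 07:00–18:00: 07:00–10:15, 12:00–16:15, 16:30–18:00.
Dana ∩ Yolanda: 07:00–08:00, 12:00–12:15, 15:00–16:15, 17:30–18:00.
Dana ∩ Yolanda ∩ Lars: 07:00–08:00, 17:30–18:00.
Windows ≥ 60 min: 07:00–08:00.
Latest start in the last window 07:00–08:00 is 08:00 − 60 min = 07:00.

07:00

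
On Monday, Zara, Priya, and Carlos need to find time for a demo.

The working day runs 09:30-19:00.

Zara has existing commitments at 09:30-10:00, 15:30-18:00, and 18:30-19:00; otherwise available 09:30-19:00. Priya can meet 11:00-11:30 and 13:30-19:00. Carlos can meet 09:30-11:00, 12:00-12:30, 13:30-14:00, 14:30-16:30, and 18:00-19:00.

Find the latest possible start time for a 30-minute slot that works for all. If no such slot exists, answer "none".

18:00

Zara free within 09:30–19:00: 10:00–15:30, 18:00–18:30.
Zara ∩ Priya: 11:00–11:30, 13:30–15:30, 18:00–18:30.
Zara ∩ Priya ∩ Carlos: 13:30–14:00, 14:30–15:30, 18:00–18:30.
Windows ≥ 30 min: 13:30–14:00, 14:30–15:30, 18:00–18:30.
Latest start in the last window 18:00–18:30 is 18:30 − 30 min = 18:00.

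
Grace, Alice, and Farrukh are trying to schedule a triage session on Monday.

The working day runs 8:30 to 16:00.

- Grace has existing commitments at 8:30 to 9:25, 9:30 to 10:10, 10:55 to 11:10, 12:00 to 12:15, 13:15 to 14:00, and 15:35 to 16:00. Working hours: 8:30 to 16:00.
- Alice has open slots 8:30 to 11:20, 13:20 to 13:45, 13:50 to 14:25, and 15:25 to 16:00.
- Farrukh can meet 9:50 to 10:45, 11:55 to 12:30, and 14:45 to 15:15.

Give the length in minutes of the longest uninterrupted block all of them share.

Grace free within 08:30–16:00: 09:25–09:30, 10:10–10:55, 11:10–12:00, 12:15–13:15, 14:00–15:35.
Grace ∩ Alice: 09:25–09:30, 10:10–10:55, 11:10–11:20, 14:00–14:25, 15:25–15:35.
Grace ∩ Alice ∩ Farrukh: 10:10–10:45.
Single common window of 35 minutes.

35 minutes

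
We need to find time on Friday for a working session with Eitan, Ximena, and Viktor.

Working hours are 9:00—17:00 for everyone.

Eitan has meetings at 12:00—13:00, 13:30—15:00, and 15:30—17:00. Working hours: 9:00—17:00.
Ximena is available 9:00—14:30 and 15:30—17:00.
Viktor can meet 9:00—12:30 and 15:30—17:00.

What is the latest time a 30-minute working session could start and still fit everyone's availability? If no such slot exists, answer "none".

Eitan free within 09:00–17:00: 09:00–12:00, 13:00–13:30, 15:00–15:30.
Eitan ∩ Ximena: 09:00–12:00, 13:00–13:30.
Eitan ∩ Ximena ∩ Viktor: 09:00–12:00.
Windows ≥ 30 min: 09:00–12:00.
Latest start in the last window 09:00–12:00 is 12:00 − 30 min = 11:30.

11:30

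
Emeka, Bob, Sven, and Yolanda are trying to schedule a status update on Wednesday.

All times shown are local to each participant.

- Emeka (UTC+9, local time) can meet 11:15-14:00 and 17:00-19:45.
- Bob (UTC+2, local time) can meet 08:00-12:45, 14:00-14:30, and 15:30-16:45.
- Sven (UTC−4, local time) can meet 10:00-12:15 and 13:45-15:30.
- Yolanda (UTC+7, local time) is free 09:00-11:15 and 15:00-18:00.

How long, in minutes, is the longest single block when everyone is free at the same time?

0 minutes

Emeka → UTC: 02:15–05:00, 08:00–10:45.
Bob → UTC: 06:00–10:45, 12:00–12:30, 13:30–14:45.
Sven → UTC: 14:00–16:15, 17:45–19:30.
Yolanda → UTC: 02:00–04:15, 08:00–11:00.
Emeka ∩ Bob: 08:00–10:45.
Emeka ∩ Bob ∩ Sven: (none).
Emeka ∩ Bob ∩ Sven ∩ Yolanda: (none).
No common window.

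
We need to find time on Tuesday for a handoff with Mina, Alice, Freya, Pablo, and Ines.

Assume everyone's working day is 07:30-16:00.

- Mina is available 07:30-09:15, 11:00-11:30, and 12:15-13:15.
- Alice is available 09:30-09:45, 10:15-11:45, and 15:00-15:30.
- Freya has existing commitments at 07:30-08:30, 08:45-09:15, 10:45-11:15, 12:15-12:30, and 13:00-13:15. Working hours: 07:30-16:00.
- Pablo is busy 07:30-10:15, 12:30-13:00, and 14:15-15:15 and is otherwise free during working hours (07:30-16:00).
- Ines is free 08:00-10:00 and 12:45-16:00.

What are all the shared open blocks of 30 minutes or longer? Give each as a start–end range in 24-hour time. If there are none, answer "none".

Freya free within 07:30–16:00: 08:30–08:45, 09:15–10:45, 11:15–12:15, 12:30–13:00, 13:15–16:00.
Pablo free within 07:30–16:00: 10:15–12:30, 13:00–14:15, 15:15–16:00.
Mina ∩ Alice: 11:00–11:30.
Mina ∩ Alice ∩ Freya: 11:15–11:30.
Mina ∩ Alice ∩ Freya ∩ Pablo: 11:15–11:30.
Mina ∩ Alice ∩ Freya ∩ Pablo ∩ Ines: (none).
Windows ≥ 30 min: (none).

none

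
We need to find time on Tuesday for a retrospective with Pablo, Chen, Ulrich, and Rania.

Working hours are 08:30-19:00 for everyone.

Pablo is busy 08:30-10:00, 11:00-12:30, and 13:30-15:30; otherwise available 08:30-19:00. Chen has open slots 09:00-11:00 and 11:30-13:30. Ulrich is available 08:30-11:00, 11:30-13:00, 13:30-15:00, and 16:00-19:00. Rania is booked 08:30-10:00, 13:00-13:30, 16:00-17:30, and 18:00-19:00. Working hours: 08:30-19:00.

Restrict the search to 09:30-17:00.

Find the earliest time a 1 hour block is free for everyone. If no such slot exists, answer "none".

10:00

Pablo free within 08:30–19:00: 10:00–11:00, 12:30–13:30, 15:30–19:00.
Rania free within 08:30–19:00: 10:00–13:00, 13:30–16:00, 17:30–18:00.
Pablo ∩ Chen: 10:00–11:00, 12:30–13:30.
Pablo ∩ Chen ∩ Ulrich: 10:00–11:00, 12:30–13:00.
Pablo ∩ Chen ∩ Ulrich ∩ Rania: 10:00–11:00, 12:30–13:00.
Restricted to 09:30–17:00: 10:00–11:00, 12:30–13:00.
Windows ≥ 60 min: 10:00–11:00.
Earliest such window starts at 10:00.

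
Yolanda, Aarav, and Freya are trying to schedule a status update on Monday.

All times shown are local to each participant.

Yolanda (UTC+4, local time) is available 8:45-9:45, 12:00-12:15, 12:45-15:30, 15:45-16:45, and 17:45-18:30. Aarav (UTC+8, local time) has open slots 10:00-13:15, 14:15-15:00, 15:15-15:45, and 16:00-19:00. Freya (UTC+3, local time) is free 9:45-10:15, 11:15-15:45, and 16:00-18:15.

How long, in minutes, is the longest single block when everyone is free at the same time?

135 minutes

Yolanda → UTC: 04:45–05:45, 08:00–08:15, 08:45–11:30, 11:45–12:45, 13:45–14:30.
Aarav → UTC: 02:00–05:15, 06:15–07:00, 07:15–07:45, 08:00–11:00.
Freya → UTC: 06:45–07:15, 08:15–12:45, 13:00–15:15.
Yolanda ∩ Aarav: 04:45–05:15, 08:00–08:15, 08:45–11:00.
Yolanda ∩ Aarav ∩ Freya: 08:45–11:00.
Single common window of 135 minutes.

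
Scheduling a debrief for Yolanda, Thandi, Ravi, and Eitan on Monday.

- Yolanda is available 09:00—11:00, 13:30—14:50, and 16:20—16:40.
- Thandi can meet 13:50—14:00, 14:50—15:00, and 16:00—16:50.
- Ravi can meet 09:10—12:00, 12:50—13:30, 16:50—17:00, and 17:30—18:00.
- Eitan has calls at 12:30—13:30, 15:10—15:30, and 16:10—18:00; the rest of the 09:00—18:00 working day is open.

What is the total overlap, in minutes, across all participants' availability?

Eitan free within 09:00–18:00: 09:00–12:30, 13:30–15:10, 15:30–16:10.
Yolanda ∩ Thandi: 13:50–14:00, 16:20–16:40.
Yolanda ∩ Thandi ∩ Ravi: (none).
Yolanda ∩ Thandi ∩ Ravi ∩ Eitan: (none).
Total common minutes: 0.

0 minutes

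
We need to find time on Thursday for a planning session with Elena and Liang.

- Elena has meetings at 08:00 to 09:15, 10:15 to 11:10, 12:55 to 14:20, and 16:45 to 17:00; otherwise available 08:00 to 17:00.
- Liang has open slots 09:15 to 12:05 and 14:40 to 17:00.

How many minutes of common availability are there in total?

240 minutes

Elena free within 08:00–17:00: 09:15–10:15, 11:10–12:55, 14:20–16:45.
Elena ∩ Liang: 09:15–10:15, 11:10–12:05, 14:40–16:45.
Total common minutes: 60 + 55 + 125 = 240.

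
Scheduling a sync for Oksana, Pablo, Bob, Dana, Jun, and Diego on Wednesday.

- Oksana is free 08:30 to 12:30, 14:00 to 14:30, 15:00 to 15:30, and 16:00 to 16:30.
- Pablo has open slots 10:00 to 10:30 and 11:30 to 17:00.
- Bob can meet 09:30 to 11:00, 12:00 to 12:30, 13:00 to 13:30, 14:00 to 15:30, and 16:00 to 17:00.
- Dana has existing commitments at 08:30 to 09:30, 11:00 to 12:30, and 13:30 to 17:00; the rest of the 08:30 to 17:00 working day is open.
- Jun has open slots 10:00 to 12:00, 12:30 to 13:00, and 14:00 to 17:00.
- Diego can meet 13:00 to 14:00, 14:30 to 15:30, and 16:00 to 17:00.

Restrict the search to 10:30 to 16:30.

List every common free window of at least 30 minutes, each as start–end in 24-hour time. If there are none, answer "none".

none

Dana free within 08:30–17:00: 09:30–11:00, 12:30–13:30.
Oksana ∩ Pablo: 10:00–10:30, 11:30–12:30, 14:00–14:30, 15:00–15:30, 16:00–16:30.
Oksana ∩ Pablo ∩ Bob: 10:00–10:30, 12:00–12:30, 14:00–14:30, 15:00–15:30, 16:00–16:30.
Oksana ∩ Pablo ∩ Bob ∩ Dana: 10:00–10:30.
Oksana ∩ Pablo ∩ Bob ∩ Dana ∩ Jun: 10:00–10:30.
Oksana ∩ Pablo ∩ Bob ∩ Dana ∩ Jun ∩ Diego: (none).
Restricted to 10:30–16:30: (none).
Windows ≥ 30 min: (none).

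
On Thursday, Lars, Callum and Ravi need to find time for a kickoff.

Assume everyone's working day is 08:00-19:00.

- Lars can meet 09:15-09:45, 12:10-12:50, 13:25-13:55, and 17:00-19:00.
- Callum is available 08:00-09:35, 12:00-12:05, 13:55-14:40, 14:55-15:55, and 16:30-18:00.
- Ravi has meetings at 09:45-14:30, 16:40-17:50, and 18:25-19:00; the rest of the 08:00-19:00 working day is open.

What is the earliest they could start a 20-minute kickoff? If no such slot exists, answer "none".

09:15

Ravi free within 08:00–19:00: 08:00–09:45, 14:30–16:40, 17:50–18:25.
Lars ∩ Callum: 09:15–09:35, 17:00–18:00.
Lars ∩ Callum ∩ Ravi: 09:15–09:35, 17:50–18:00.
Windows ≥ 20 min: 09:15–09:35.
Earliest such window starts at 09:15.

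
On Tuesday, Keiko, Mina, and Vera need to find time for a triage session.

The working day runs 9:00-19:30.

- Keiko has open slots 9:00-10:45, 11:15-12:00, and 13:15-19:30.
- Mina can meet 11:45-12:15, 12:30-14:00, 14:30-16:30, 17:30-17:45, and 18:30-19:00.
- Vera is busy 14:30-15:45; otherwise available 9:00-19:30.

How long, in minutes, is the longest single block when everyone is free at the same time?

Vera free within 09:00–19:30: 09:00–14:30, 15:45–19:30.
Keiko ∩ Mina: 11:45–12:00, 13:15–14:00, 14:30–16:30, 17:30–17:45, 18:30–19:00.
Keiko ∩ Mina ∩ Vera: 11:45–12:00, 13:15–14:00, 15:45–16:30, 17:30–17:45, 18:30–19:00.
Common window lengths: 15, 45, 45, 15, 30 min; longest is 45.

45 minutes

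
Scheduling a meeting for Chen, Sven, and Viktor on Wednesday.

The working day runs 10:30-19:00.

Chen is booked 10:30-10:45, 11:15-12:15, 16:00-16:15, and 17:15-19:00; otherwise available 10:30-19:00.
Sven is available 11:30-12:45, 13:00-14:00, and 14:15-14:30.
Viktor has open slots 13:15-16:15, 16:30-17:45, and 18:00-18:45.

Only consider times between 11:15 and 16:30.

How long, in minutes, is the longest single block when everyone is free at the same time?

Chen free within 10:30–19:00: 10:45–11:15, 12:15–16:00, 16:15–17:15.
Chen ∩ Sven: 12:15–12:45, 13:00–14:00, 14:15–14:30.
Chen ∩ Sven ∩ Viktor: 13:15–14:00, 14:15–14:30.
Restricted to 11:15–16:30: 13:15–14:00, 14:15–14:30.
Common window lengths: 45, 15 min; longest is 45.

45 minutes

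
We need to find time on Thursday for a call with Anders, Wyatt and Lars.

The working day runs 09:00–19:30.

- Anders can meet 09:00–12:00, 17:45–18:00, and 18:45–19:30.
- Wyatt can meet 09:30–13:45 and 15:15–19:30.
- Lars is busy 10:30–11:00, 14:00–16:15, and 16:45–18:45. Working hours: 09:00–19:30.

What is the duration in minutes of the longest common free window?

Lars free within 09:00–19:30: 09:00–10:30, 11:00–14:00, 16:15–16:45, 18:45–19:30.
Anders ∩ Wyatt: 09:30–12:00, 17:45–18:00, 18:45–19:30.
Anders ∩ Wyatt ∩ Lars: 09:30–10:30, 11:00–12:00, 18:45–19:30.
Common window lengths: 60, 60, 45 min; longest is 60.

60 minutes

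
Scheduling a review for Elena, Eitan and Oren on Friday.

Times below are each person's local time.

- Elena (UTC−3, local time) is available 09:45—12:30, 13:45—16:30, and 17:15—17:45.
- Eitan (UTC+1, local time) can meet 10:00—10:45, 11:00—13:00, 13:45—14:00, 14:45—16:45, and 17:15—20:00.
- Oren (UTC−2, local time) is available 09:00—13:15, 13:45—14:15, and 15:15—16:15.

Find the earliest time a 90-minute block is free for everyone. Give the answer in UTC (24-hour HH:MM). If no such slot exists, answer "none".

13:45

Elena → UTC: 12:45–15:30, 16:45–19:30, 20:15–20:45.
Eitan → UTC: 09:00–09:45, 10:00–12:00, 12:45–13:00, 13:45–15:45, 16:15–19:00.
Oren → UTC: 11:00–15:15, 15:45–16:15, 17:15–18:15.
Elena ∩ Eitan: 12:45–13:00, 13:45–15:30, 16:45–19:00.
Elena ∩ Eitan ∩ Oren: 12:45–13:00, 13:45–15:15, 17:15–18:15.
Windows ≥ 90 min: 13:45–15:15.
Earliest such window starts at 13:45.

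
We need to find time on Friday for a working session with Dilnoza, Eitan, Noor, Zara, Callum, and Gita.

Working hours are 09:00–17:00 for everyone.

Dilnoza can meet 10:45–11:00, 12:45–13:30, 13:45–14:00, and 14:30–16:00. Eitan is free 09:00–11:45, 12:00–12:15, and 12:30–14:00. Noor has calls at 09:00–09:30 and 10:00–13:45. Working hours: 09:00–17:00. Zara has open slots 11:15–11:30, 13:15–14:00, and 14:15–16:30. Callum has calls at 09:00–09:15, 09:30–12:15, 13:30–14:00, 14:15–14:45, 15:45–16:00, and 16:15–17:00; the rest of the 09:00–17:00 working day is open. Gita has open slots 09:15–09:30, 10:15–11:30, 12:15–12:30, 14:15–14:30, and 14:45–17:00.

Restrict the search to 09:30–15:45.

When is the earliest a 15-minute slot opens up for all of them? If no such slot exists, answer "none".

none

Noor free within 09:00–17:00: 09:30–10:00, 13:45–17:00.
Callum free within 09:00–17:00: 09:15–09:30, 12:15–13:30, 14:00–14:15, 14:45–15:45, 16:00–16:15.
Dilnoza ∩ Eitan: 10:45–11:00, 12:45–13:30, 13:45–14:00.
Dilnoza ∩ Eitan ∩ Noor: 13:45–14:00.
Dilnoza ∩ Eitan ∩ Noor ∩ Zara: 13:45–14:00.
Dilnoza ∩ Eitan ∩ Noor ∩ Zara ∩ Callum: (none).
Dilnoza ∩ Eitan ∩ Noor ∩ Zara ∩ Callum ∩ Gita: (none).
Restricted to 09:30–15:45: (none).
Windows ≥ 15 min: (none).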